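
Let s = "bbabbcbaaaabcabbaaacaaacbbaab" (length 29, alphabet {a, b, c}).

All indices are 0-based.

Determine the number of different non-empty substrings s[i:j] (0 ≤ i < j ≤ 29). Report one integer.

rank→(start, suffix):
  0 → (7, 'aaaabcabbaaacaaacbbaab')
  1 → (8, 'aaabcabbaaacaaacbbaab')
  2 → (16, 'aaacaaacbbaab')
  3 → (20, 'aaacbbaab')
  4 → (26, 'aab')
  5 → (9, 'aabcabbaaacaaacbbaab')
  6 → (17, 'aacaaacbbaab')
  7 → (21, 'aacbbaab')
  8 → (27, 'ab')
  9 → (13, 'abbaaacaaacbbaab')
  10 → (2, 'abbcbaaaabcabbaaacaaacbbaab')
  11 → (10, 'abcabbaaacaaacbbaab')
  12 → (18, 'acaaacbbaab')
  13 → (22, 'acbbaab')
  14 → (28, 'b')
  15 → (6, 'baaaabcabbaaacaaacbbaab')
  16 → (15, 'baaacaaacbbaab')
  17 → (25, 'baab')
  18 → (1, 'babbcbaaaabcabbaaacaaacbbaab')
  19 → (14, 'bbaaacaaacbbaab')
  20 → (24, 'bbaab')
  21 → (0, 'bbabbcbaaaabcabbaaacaaacbbaab')
  22 → (3, 'bbcbaaaabcabbaaacaaacbbaab')
  23 → (11, 'bcabbaaacaaacbbaab')
  24 → (4, 'bcbaaaabcabbaaacaaacbbaab')
  25 → (19, 'caaacbbaab')
  26 → (12, 'cabbaaacaaacbbaab')
  27 → (5, 'cbaaaabcabbaaacaaacbbaab')
  28 → (23, 'cbbaab')

SA = [7, 8, 16, 20, 26, 9, 17, 21, 27, 13, 2, 10, 18, 22, 28, 6, 15, 25, 1, 14, 24, 0, 3, 11, 4, 19, 12, 5, 23]
rank  pair      lcp
   1  s[7:],s[8:]  3  'aaa'
   2  s[8:],s[16:]  3  'aaa'
   3  s[16:],s[20:]  4  'aaac'
   4  s[20:],s[26:]  2  'aa'
   5  s[26:],s[9:]  3  'aab'
   6  s[9:],s[17:]  2  'aa'
   7  s[17:],s[21:]  3  'aac'
   8  s[21:],s[27:]  1  'a'
   9  s[27:],s[13:]  2  'ab'
  10  s[13:],s[2:]  3  'abb'
  11  s[2:],s[10:]  2  'ab'
  12  s[10:],s[18:]  1  'a'
  13  s[18:],s[22:]  2  'ac'
  14  s[22:],s[28:]  0  ''
  15  s[28:],s[6:]  1  'b'
  16  s[6:],s[15:]  4  'baaa'
  17  s[15:],s[25:]  3  'baa'
  18  s[25:],s[1:]  2  'ba'
  19  s[1:],s[14:]  1  'b'
  20  s[14:],s[24:]  4  'bbaa'
  21  s[24:],s[0:]  3  'bba'
  22  s[0:],s[3:]  2  'bb'
  23  s[3:],s[11:]  1  'b'
  24  s[11:],s[4:]  2  'bc'
  25  s[4:],s[19:]  0  ''
  26  s[19:],s[12:]  2  'ca'
  27  s[12:],s[5:]  1  'c'
  28  s[5:],s[23:]  2  'cb'

n(n+1)/2 = 29·30/2 = 435
Σ LCP = 0 + 3 + 3 + 4 + 2 + 3 + 2 + 3 + 1 + 2 + 3 + 2 + 1 + 2 + 0 + 1 + 4 + 3 + 2 + 1 + 4 + 3 + 2 + 1 + 2 + 0 + 2 + 1 + 2 = 59
distinct = 435 − 59 = 376

376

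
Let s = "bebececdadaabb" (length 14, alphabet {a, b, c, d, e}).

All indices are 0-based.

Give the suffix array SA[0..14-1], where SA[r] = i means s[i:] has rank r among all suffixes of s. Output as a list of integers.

[10, 11, 8, 13, 12, 0, 2, 6, 4, 9, 7, 1, 5, 3]

rank | idx | suffix
   0 |  10 | aabb
   1 |  11 | abb
   2 |   8 | adaabb
   3 |  13 | b
   4 |  12 | bb
   5 |   0 | bebececdadaabb
   6 |   2 | bececdadaabb
   7 |   6 | cdadaabb
   8 |   4 | cecdadaabb
   9 |   9 | daabb
  10 |   7 | dadaabb
  11 |   1 | ebececdadaabb
  12 |   5 | ecdadaabb
  13 |   3 | ececdadaabb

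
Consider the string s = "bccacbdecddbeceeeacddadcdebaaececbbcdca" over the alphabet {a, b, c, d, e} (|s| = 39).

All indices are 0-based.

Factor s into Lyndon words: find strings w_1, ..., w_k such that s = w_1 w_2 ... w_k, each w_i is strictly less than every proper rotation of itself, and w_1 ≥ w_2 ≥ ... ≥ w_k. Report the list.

emit factor 1: 'bcc' (i=0, period=3)
emit factor 2: 'acbdecddbeceeeacddadcdeb' (i=3, period=24)
emit factor 3: 'aaececbbcdc' (i=27, period=11)
emit factor 4: 'a' (i=38, period=1)

["bcc", "acbdecddbeceeeacddadcdeb", "aaececbbcdc", "a"]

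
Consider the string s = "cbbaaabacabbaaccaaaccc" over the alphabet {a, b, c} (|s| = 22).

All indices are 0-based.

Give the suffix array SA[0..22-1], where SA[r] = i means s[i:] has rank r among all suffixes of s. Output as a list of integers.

rank | idx | suffix
   0 |   3 | aaabacabbaaccaaaccc
   1 |  16 | aaaccc
   2 |   4 | aabacabbaaccaaaccc
   3 |  12 | aaccaaaccc
   4 |  17 | aaccc
   5 |   5 | abacabbaaccaaaccc
   6 |   9 | abbaaccaaaccc
   7 |   7 | acabbaaccaaaccc
   8 |  13 | accaaaccc
   9 |  18 | accc
  10 |   2 | baaabacabbaaccaaaccc
  11 |  11 | baaccaaaccc
  12 |   6 | bacabbaaccaaaccc
  13 |   1 | bbaaabacabbaaccaaaccc
  14 |  10 | bbaaccaaaccc
  15 |  21 | c
  16 |  15 | caaaccc
  17 |   8 | cabbaaccaaaccc
  18 |   0 | cbbaaabacabbaaccaaaccc
  19 |  20 | cc
  20 |  14 | ccaaaccc
  21 |  19 | ccc

[3, 16, 4, 12, 17, 5, 9, 7, 13, 18, 2, 11, 6, 1, 10, 21, 15, 8, 0, 20, 14, 19]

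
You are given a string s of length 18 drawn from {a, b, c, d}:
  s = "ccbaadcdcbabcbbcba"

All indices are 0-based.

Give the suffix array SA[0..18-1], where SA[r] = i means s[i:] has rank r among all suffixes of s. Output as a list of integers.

[17, 3, 10, 4, 16, 2, 9, 13, 14, 11, 15, 1, 8, 12, 0, 6, 7, 5]

rank→(start, suffix):
  0 → (17, 'a')
  1 → (3, 'aadcdcbabcbbcba')
  2 → (10, 'abcbbcba')
  3 → (4, 'adcdcbabcbbcba')
  4 → (16, 'ba')
  5 → (2, 'baadcdcbabcbbcba')
  6 → (9, 'babcbbcba')
  7 → (13, 'bbcba')
  8 → (14, 'bcba')
  9 → (11, 'bcbbcba')
  10 → (15, 'cba')
  11 → (1, 'cbaadcdcbabcbbcba')
  12 → (8, 'cbabcbbcba')
  13 → (12, 'cbbcba')
  14 → (0, 'ccbaadcdcbabcbbcba')
  15 → (6, 'cdcbabcbbcba')
  16 → (7, 'dcbabcbbcba')
  17 → (5, 'dcdcbabcbbcba')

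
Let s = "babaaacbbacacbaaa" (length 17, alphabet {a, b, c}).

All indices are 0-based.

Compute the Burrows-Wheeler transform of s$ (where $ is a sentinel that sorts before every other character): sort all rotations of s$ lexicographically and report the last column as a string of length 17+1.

rank  rotation            last
    0  $babaaacbbacacbaaa  a
    1  a$babaaacbbacacbaa  a
    2  aa$babaaacbbacacba  a
    3  aaa$babaaacbbacacb  b
    4  aaacbbacacbaaa$bab  b
    5  aacbbacacbaaa$baba  a
    6  abaaacbbacacbaaa$b  b
    7  acacbaaa$babaaacbb  b
    8  acbaaa$babaaacbbac  c
    9  acbbacacbaaa$babaa  a
   10  baaa$babaaacbbacac  c
   11  baaacbbacacbaaa$ba  a
   12  babaaacbbacacbaaa$  $
   13  bacacbaaa$babaaacb  b
   14  bbacacbaaa$babaaac  c
   15  cacbaaa$babaaacbba  a
   16  cbaaa$babaaacbbaca  a
   17  cbbacacbaaa$babaaa  a

aaabbabbcaca$bcaaa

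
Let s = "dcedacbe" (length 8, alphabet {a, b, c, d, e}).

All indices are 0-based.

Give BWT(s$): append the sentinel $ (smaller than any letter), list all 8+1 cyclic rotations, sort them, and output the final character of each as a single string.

rank  rotation   last
    0  $dcedacbe  e
    1  acbe$dced  d
    2  be$dcedac  c
    3  cbe$dceda  a
    4  cedacbe$d  d
    5  dacbe$dce  e
    6  dcedacbe$  $
    7  e$dcedacb  b
    8  edacbe$dc  c

edcade$bc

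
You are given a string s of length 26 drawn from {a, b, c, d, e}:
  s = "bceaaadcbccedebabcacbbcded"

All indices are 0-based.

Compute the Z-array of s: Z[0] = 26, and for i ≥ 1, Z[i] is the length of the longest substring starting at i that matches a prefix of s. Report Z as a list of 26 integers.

[26, 0, 0, 0, 0, 0, 0, 0, 2, 0, 0, 0, 0, 0, 1, 0, 2, 0, 0, 0, 1, 2, 0, 0, 0, 0]

Z[0]=26
i=1: outside box; Z[1]=0
i=2: outside box; Z[2]=0
i=3: outside box; Z[3]=0
i=4: outside box; Z[4]=0
i=5: outside box; Z[5]=0
i=6: outside box; Z[6]=0
i=7: outside box; Z[7]=0
i=8: outside box; Z[8]=2 extend→box=[8,10)
i=9: min(r-i=1, Z[1]=0)=0; Z[9]=0
i=10: outside box; Z[10]=0
i=11: outside box; Z[11]=0
i=12: outside box; Z[12]=0
i=13: outside box; Z[13]=0
i=14: outside box; Z[14]=1 extend→box=[14,15)
i=15: outside box; Z[15]=0
i=16: outside box; Z[16]=2 extend→box=[16,18)
i=17: min(r-i=1, Z[1]=0)=0; Z[17]=0
i=18: outside box; Z[18]=0
i=19: outside box; Z[19]=0
i=20: outside box; Z[20]=1 extend→box=[20,21)
i=21: outside box; Z[21]=2 extend→box=[21,23)
i=22: min(r-i=1, Z[1]=0)=0; Z[22]=0
i=23: outside box; Z[23]=0
i=24: outside box; Z[24]=0
i=25: outside box; Z[25]=0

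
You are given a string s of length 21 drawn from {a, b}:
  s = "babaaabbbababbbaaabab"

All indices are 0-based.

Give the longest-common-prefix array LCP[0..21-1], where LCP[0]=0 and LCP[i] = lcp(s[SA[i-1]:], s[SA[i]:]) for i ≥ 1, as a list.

sorted suffixes:
  #0 SA[0]=15  'aaabab'
  #1 SA[1]=3  'aaabbbababbbaaabab'
  #2 SA[2]=16  'aabab'
  #3 SA[3]=4  'aabbbababbbaaabab'
  #4 SA[4]=19  'ab'
  #5 SA[5]=1  'abaaabbbababbbaaabab'
  #6 SA[6]=17  'abab'
  #7 SA[7]=9  'ababbbaaabab'
  #8 SA[8]=11  'abbbaaabab'
  #9 SA[9]=5  'abbbababbbaaabab'
  #10 SA[10]=20  'b'
  #11 SA[11]=14  'baaabab'
  #12 SA[12]=2  'baaabbbababbbaaabab'
  #13 SA[13]=18  'bab'
  #14 SA[14]=0  'babaaabbbababbbaaabab'
  #15 SA[15]=8  'bababbbaaabab'
  #16 SA[16]=10  'babbbaaabab'
  #17 SA[17]=13  'bbaaabab'
  #18 SA[18]=7  'bbababbbaaabab'
  #19 SA[19]=12  'bbbaaabab'
  #20 SA[20]=6  'bbbababbbaaabab'

SA = [15, 3, 16, 4, 19, 1, 17, 9, 11, 5, 20, 14, 2, 18, 0, 8, 10, 13, 7, 12, 6]
[i] adj suffixes → lcp
  [1] 15/3 → 4 ('aaab')
  [2] 3/16 → 2 ('aa')
  [3] 16/4 → 3 ('aab')
  [4] 4/19 → 1 ('a')
  [5] 19/1 → 2 ('ab')
  [6] 1/17 → 3 ('aba')
  [7] 17/9 → 4 ('abab')
  [8] 9/11 → 2 ('ab')
  [9] 11/5 → 5 ('abbba')
  [10] 5/20 → 0 ('')
  [11] 20/14 → 1 ('b')
  [12] 14/2 → 5 ('baaab')
  [13] 2/18 → 2 ('ba')
  [14] 18/0 → 3 ('bab')
  [15] 0/8 → 4 ('baba')
  [16] 8/10 → 3 ('bab')
  [17] 10/13 → 1 ('b')
  [18] 13/7 → 3 ('bba')
  [19] 7/12 → 2 ('bb')
  [20] 12/6 → 4 ('bbba')

[0, 4, 2, 3, 1, 2, 3, 4, 2, 5, 0, 1, 5, 2, 3, 4, 3, 1, 3, 2, 4]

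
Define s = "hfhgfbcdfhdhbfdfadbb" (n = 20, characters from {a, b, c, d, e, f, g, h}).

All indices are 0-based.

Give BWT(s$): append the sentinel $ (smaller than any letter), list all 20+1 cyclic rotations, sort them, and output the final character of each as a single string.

rank  rotation               last
    0  $hfhgfbcdfhdhbfdfadbb  b
    1  adbb$hfhgfbcdfhdhbfdf  f
    2  b$hfhgfbcdfhdhbfdfadb  b
    3  bb$hfhgfbcdfhdhbfdfad  d
    4  bcdfhdhbfdfadbb$hfhgf  f
    5  bfdfadbb$hfhgfbcdfhdh  h
    6  cdfhdhbfdfadbb$hfhgfb  b
    7  dbb$hfhgfbcdfhdhbfdfa  a
    8  dfadbb$hfhgfbcdfhdhbf  f
    9  dfhdhbfdfadbb$hfhgfbc  c
   10  dhbfdfadbb$hfhgfbcdfh  h
   11  fadbb$hfhgfbcdfhdhbfd  d
   12  fbcdfhdhbfdfadbb$hfhg  g
   13  fdfadbb$hfhgfbcdfhdhb  b
   14  fhdhbfdfadbb$hfhgfbcd  d
   15  fhgfbcdfhdhbfdfadbb$h  h
   16  gfbcdfhdhbfdfadbb$hfh  h
   17  hbfdfadbb$hfhgfbcdfhd  d
   18  hdhbfdfadbb$hfhgfbcdf  f
   19  hfhgfbcdfhdhbfdfadbb$  $
   20  hgfbcdfhdhbfdfadbb$hf  f

bfbdfhbafchdgbdhhdf$f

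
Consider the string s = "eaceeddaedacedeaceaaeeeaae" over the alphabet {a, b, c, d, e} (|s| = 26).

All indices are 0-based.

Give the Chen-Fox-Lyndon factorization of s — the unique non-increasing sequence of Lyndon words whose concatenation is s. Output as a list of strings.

["e", "aceeddaed", "acede", "ace", "aaeee", "aae"]

emit factor 1: 'e' (i=0, period=1)
emit factor 2: 'aceeddaed' (i=1, period=9)
emit factor 3: 'acede' (i=10, period=5)
emit factor 4: 'ace' (i=15, period=3)
emit factor 5: 'aaeee' (i=18, period=5)
emit factor 6: 'aae' (i=23, period=3)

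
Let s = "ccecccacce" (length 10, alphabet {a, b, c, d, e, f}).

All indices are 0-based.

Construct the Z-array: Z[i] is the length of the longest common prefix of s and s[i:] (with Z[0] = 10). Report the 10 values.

Z[0]=10
i=1: outside box; Z[1]=1 grow→box=[1,2)
i=2: outside box; Z[2]=0
i=3: outside box; Z[3]=2 grow→box=[3,5)
i=4: min(r-i=1, Z[1]=1)=1; Z[4]=2 grow→box=[4,6)
i=5: min(r-i=1, Z[1]=1)=1; Z[5]=1
i=6: outside box; Z[6]=0
i=7: outside box; Z[7]=3 grow→box=[7,10)
i=8: min(r-i=2, Z[1]=1)=1; Z[8]=1
i=9: min(r-i=1, Z[2]=0)=0; Z[9]=0

[10, 1, 0, 2, 2, 1, 0, 3, 1, 0]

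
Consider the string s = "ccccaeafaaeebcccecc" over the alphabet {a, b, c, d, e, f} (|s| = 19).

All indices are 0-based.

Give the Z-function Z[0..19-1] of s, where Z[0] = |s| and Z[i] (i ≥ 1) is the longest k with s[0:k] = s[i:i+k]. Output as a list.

[19, 3, 2, 1, 0, 0, 0, 0, 0, 0, 0, 0, 0, 3, 2, 1, 0, 2, 1]

Z[0]=19
i=1: i≥r, start 0; Z[1]=3 extend→box=[1,4)
i=2: min(r-i=2, Z[1]=3)=2; Z[2]=2
i=3: min(r-i=1, Z[2]=2)=1; Z[3]=1
i=4: i≥r, start 0; Z[4]=0
i=5: i≥r, start 0; Z[5]=0
i=6: i≥r, start 0; Z[6]=0
i=7: i≥r, start 0; Z[7]=0
i=8: i≥r, start 0; Z[8]=0
i=9: i≥r, start 0; Z[9]=0
i=10: i≥r, start 0; Z[10]=0
i=11: i≥r, start 0; Z[11]=0
i=12: i≥r, start 0; Z[12]=0
i=13: i≥r, start 0; Z[13]=3 extend→box=[13,16)
i=14: min(r-i=2, Z[1]=3)=2; Z[14]=2
i=15: min(r-i=1, Z[2]=2)=1; Z[15]=1
i=16: i≥r, start 0; Z[16]=0
i=17: i≥r, start 0; Z[17]=2 extend→box=[17,19)
i=18: min(r-i=1, Z[1]=3)=1; Z[18]=1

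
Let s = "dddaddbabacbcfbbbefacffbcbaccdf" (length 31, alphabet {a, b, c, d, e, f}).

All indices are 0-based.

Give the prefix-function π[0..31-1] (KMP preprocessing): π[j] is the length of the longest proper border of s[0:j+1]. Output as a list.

[0, 1, 2, 0, 1, 2, 0, 0, 0, 0, 0, 0, 0, 0, 0, 0, 0, 0, 0, 0, 0, 0, 0, 0, 0, 0, 0, 0, 0, 1, 0]

π[0] = 0
j=1 s[j]='d': π[1]=1 (border 'd')
j=2 s[j]='d': π[2]=2 (border 'dd')
j=3 s[j]='a': k: 2→1→0; π[3]=0 (border '')
j=4 s[j]='d': π[4]=1 (border 'd')
j=5 s[j]='d': π[5]=2 (border 'dd')
j=6 s[j]='b': k: 2→1→0; π[6]=0 (border '')
j=7 s[j]='a': π[7]=0 (border '')
j=8 s[j]='b': π[8]=0 (border '')
j=9 s[j]='a': π[9]=0 (border '')
j=10 s[j]='c': π[10]=0 (border '')
j=11 s[j]='b': π[11]=0 (border '')
j=12 s[j]='c': π[12]=0 (border '')
j=13 s[j]='f': π[13]=0 (border '')
j=14 s[j]='b': π[14]=0 (border '')
j=15 s[j]='b': π[15]=0 (border '')
j=16 s[j]='b': π[16]=0 (border '')
j=17 s[j]='e': π[17]=0 (border '')
j=18 s[j]='f': π[18]=0 (border '')
j=19 s[j]='a': π[19]=0 (border '')
j=20 s[j]='c': π[20]=0 (border '')
j=21 s[j]='f': π[21]=0 (border '')
j=22 s[j]='f': π[22]=0 (border '')
j=23 s[j]='b': π[23]=0 (border '')
j=24 s[j]='c': π[24]=0 (border '')
j=25 s[j]='b': π[25]=0 (border '')
j=26 s[j]='a': π[26]=0 (border '')
j=27 s[j]='c': π[27]=0 (border '')
j=28 s[j]='c': π[28]=0 (border '')
j=29 s[j]='d': π[29]=1 (border 'd')
j=30 s[j]='f': k: 1→0; π[30]=0 (border '')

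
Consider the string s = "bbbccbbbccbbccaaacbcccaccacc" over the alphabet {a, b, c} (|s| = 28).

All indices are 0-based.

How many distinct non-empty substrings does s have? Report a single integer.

335

rank | idx | suffix
   0 |  14 | aaacbcccaccacc
   1 |  15 | aacbcccaccacc
   2 |  16 | acbcccaccacc
   3 |  25 | acc
   4 |  22 | accacc
   5 |   0 | bbbccbbbccbbccaaacbcccaccacc
   6 |   5 | bbbccbbccaaacbcccaccacc
   7 |  10 | bbccaaacbcccaccacc
   8 |   1 | bbccbbbccbbccaaacbcccaccacc
   9 |   6 | bbccbbccaaacbcccaccacc
  10 |  11 | bccaaacbcccaccacc
  11 |   2 | bccbbbccbbccaaacbcccaccacc
  12 |   7 | bccbbccaaacbcccaccacc
  13 |  18 | bcccaccacc
  14 |  27 | c
  15 |  13 | caaacbcccaccacc
  16 |  24 | cacc
  17 |  21 | caccacc
  18 |   4 | cbbbccbbccaaacbcccaccacc
  19 |   9 | cbbccaaacbcccaccacc
  20 |  17 | cbcccaccacc
  21 |  26 | cc
  22 |  12 | ccaaacbcccaccacc
  23 |  23 | ccacc
  24 |  20 | ccaccacc
  25 |   3 | ccbbbccbbccaaacbcccaccacc
  26 |   8 | ccbbccaaacbcccaccacc
  27 |  19 | cccaccacc

SA = [14, 15, 16, 25, 22, 0, 5, 10, 1, 6, 11, 2, 7, 18, 27, 13, 24, 21, 4, 9, 17, 26, 12, 23, 20, 3, 8, 19]
i: (SA[i-1],SA[i]) lcp shared
  1: (14,15) 2 'aa'
  2: (15,16) 1 'a'
  3: (16,25) 2 'ac'
  4: (25,22) 3 'acc'
  5: (22,0) 0 ''
  6: (0,5) 7 'bbbccbb'
  7: (5,10) 2 'bb'
  8: (10,1) 4 'bbcc'
  9: (1,6) 6 'bbccbb'
  10: (6,11) 1 'b'
  11: (11,2) 3 'bcc'
  12: (2,7) 5 'bccbb'
  13: (7,18) 3 'bcc'
  14: (18,27) 0 ''
  15: (27,13) 1 'c'
  16: (13,24) 2 'ca'
  17: (24,21) 4 'cacc'
  18: (21,4) 1 'c'
  19: (4,9) 3 'cbb'
  20: (9,17) 2 'cb'
  21: (17,26) 1 'c'
  22: (26,12) 2 'cc'
  23: (12,23) 3 'cca'
  24: (23,20) 5 'ccacc'
  25: (20,3) 2 'cc'
  26: (3,8) 4 'ccbb'
  27: (8,19) 2 'cc'

n(n+1)/2 = 28·29/2 = 406
Σ LCP = 0 + 2 + 1 + 2 + 3 + 0 + 7 + 2 + 4 + 6 + 1 + 3 + 5 + 3 + 0 + 1 + 2 + 4 + 1 + 3 + 2 + 1 + 2 + 3 + 5 + 2 + 4 + 2 = 71
distinct = 406 − 71 = 335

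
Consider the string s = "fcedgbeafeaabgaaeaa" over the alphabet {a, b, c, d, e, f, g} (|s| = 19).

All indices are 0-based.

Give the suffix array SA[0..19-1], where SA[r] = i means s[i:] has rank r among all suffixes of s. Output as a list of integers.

[18, 17, 10, 14, 11, 15, 7, 5, 12, 1, 3, 16, 9, 6, 2, 0, 8, 13, 4]

rank→(start, suffix):
  0 → (18, 'a')
  1 → (17, 'aa')
  2 → (10, 'aabgaaeaa')
  3 → (14, 'aaeaa')
  4 → (11, 'abgaaeaa')
  5 → (15, 'aeaa')
  6 → (7, 'afeaabgaaeaa')
  7 → (5, 'beafeaabgaaeaa')
  8 → (12, 'bgaaeaa')
  9 → (1, 'cedgbeafeaabgaaeaa')
  10 → (3, 'dgbeafeaabgaaeaa')
  11 → (16, 'eaa')
  12 → (9, 'eaabgaaeaa')
  13 → (6, 'eafeaabgaaeaa')
  14 → (2, 'edgbeafeaabgaaeaa')
  15 → (0, 'fcedgbeafeaabgaaeaa')
  16 → (8, 'feaabgaaeaa')
  17 → (13, 'gaaeaa')
  18 → (4, 'gbeafeaabgaaeaa')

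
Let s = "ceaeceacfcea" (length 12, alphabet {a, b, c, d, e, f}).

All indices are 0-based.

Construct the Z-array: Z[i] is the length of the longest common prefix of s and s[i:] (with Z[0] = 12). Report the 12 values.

Z[0]=12
i=1: fresh scan; Z[1]=0
i=2: fresh scan; Z[2]=0
i=3: fresh scan; Z[3]=0
i=4: fresh scan; Z[4]=3 scan→box=[4,7)
i=5: min(r-i=2, Z[1]=0)=0; Z[5]=0
i=6: min(r-i=1, Z[2]=0)=0; Z[6]=0
i=7: fresh scan; Z[7]=1 scan→box=[7,8)
i=8: fresh scan; Z[8]=0
i=9: fresh scan; Z[9]=3 scan→box=[9,12)
i=10: min(r-i=2, Z[1]=0)=0; Z[10]=0
i=11: min(r-i=1, Z[2]=0)=0; Z[11]=0

[12, 0, 0, 0, 3, 0, 0, 1, 0, 3, 0, 0]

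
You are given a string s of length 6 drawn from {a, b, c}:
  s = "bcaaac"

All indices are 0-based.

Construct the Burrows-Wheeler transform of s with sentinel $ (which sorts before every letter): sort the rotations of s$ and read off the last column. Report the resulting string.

ccaa$ab

rank  rotation last
    0  $bcaaac  c
    1  aaac$bc  c
    2  aac$bca  a
    3  ac$bcaa  a
    4  bcaaac$  $
    5  c$bcaaa  a
    6  caaac$b  b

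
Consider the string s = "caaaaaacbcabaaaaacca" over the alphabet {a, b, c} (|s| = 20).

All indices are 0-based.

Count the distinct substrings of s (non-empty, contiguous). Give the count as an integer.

166

rank→(start, suffix):
  0 → (19, 'a')
  1 → (1, 'aaaaaacbcabaaaaacca')
  2 → (2, 'aaaaacbcabaaaaacca')
  3 → (12, 'aaaaacca')
  4 → (3, 'aaaacbcabaaaaacca')
  5 → (13, 'aaaacca')
  6 → (4, 'aaacbcabaaaaacca')
  7 → (14, 'aaacca')
  8 → (5, 'aacbcabaaaaacca')
  9 → (15, 'aacca')
  10 → (10, 'abaaaaacca')
  11 → (6, 'acbcabaaaaacca')
  12 → (16, 'acca')
  13 → (11, 'baaaaacca')
  14 → (8, 'bcabaaaaacca')
  15 → (18, 'ca')
  16 → (0, 'caaaaaacbcabaaaaacca')
  17 → (9, 'cabaaaaacca')
  18 → (7, 'cbcabaaaaacca')
  19 → (17, 'cca')

SA = [19, 1, 2, 12, 3, 13, 4, 14, 5, 15, 10, 6, 16, 11, 8, 18, 0, 9, 7, 17]
[i] adj suffixes → lcp
  [1] 19/1 → 1 ('a')
  [2] 1/2 → 5 ('aaaaa')
  [3] 2/12 → 6 ('aaaaac')
  [4] 12/3 → 4 ('aaaa')
  [5] 3/13 → 5 ('aaaac')
  [6] 13/4 → 3 ('aaa')
  [7] 4/14 → 4 ('aaac')
  [8] 14/5 → 2 ('aa')
  [9] 5/15 → 3 ('aac')
  [10] 15/10 → 1 ('a')
  [11] 10/6 → 1 ('a')
  [12] 6/16 → 2 ('ac')
  [13] 16/11 → 0 ('')
  [14] 11/8 → 1 ('b')
  [15] 8/18 → 0 ('')
  [16] 18/0 → 2 ('ca')
  [17] 0/9 → 2 ('ca')
  [18] 9/7 → 1 ('c')
  [19] 7/17 → 1 ('c')

n(n+1)/2 = 20·21/2 = 210
Σ LCP = 0 + 1 + 5 + 6 + 4 + 5 + 3 + 4 + 2 + 3 + 1 + 1 + 2 + 0 + 1 + 0 + 2 + 2 + 1 + 1 = 44
distinct = 210 − 44 = 166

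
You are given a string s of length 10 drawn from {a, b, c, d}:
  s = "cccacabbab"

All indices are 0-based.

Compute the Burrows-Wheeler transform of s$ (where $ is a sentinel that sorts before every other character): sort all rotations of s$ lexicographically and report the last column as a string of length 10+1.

bbccabaacc$

rank  rotation     last
    0  $cccacabbab  b
    1  ab$cccacabb  b
    2  abbab$cccac  c
    3  acabbab$ccc  c
    4  b$cccacabba  a
    5  bab$cccacab  b
    6  bbab$cccaca  a
    7  cabbab$ccca  a
    8  cacabbab$cc  c
    9  ccacabbab$c  c
   10  cccacabbab$  $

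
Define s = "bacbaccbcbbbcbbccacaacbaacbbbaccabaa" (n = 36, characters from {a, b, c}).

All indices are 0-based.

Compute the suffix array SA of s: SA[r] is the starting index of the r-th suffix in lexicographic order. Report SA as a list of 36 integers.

sorted suffixes:
  #0 SA[0]=35  'a'
  #1 SA[1]=34  'aa'
  #2 SA[2]=19  'aacbaacbbbaccabaa'
  #3 SA[3]=23  'aacbbbaccabaa'
  #4 SA[4]=32  'abaa'
  #5 SA[5]=17  'acaacbaacbbbaccabaa'
  #6 SA[6]=20  'acbaacbbbaccabaa'
  #7 SA[7]=1  'acbaccbcbbbcbbccacaacbaacbbbaccabaa'
  #8 SA[8]=24  'acbbbaccabaa'
  #9 SA[9]=29  'accabaa'
  #10 SA[10]=4  'accbcbbbcbbccacaacbaacbbbaccabaa'
  #11 SA[11]=33  'baa'
  #12 SA[12]=22  'baacbbbaccabaa'
  #13 SA[13]=0  'bacbaccbcbbbcbbccacaacbaacbbbaccabaa'
  #14 SA[14]=28  'baccabaa'
  #15 SA[15]=3  'baccbcbbbcbbccacaacbaacbbbaccabaa'
  #16 SA[16]=27  'bbaccabaa'
  #17 SA[17]=26  'bbbaccabaa'
  #18 SA[18]=9  'bbbcbbccacaacbaacbbbaccabaa'
  #19 SA[19]=10  'bbcbbccacaacbaacbbbaccabaa'
  #20 SA[20]=13  'bbccacaacbaacbbbaccabaa'
  #21 SA[21]=7  'bcbbbcbbccacaacbaacbbbaccabaa'
  #22 SA[22]=11  'bcbbccacaacbaacbbbaccabaa'
  #23 SA[23]=14  'bccacaacbaacbbbaccabaa'
  #24 SA[24]=18  'caacbaacbbbaccabaa'
  #25 SA[25]=31  'cabaa'
  #26 SA[26]=16  'cacaacbaacbbbaccabaa'
  #27 SA[27]=21  'cbaacbbbaccabaa'
  #28 SA[28]=2  'cbaccbcbbbcbbccacaacbaacbbbaccabaa'
  #29 SA[29]=25  'cbbbaccabaa'
  #30 SA[30]=8  'cbbbcbbccacaacbaacbbbaccabaa'
  #31 SA[31]=12  'cbbccacaacbaacbbbaccabaa'
  #32 SA[32]=6  'cbcbbbcbbccacaacbaacbbbaccabaa'
  #33 SA[33]=30  'ccabaa'
  #34 SA[34]=15  'ccacaacbaacbbbaccabaa'
  #35 SA[35]=5  'ccbcbbbcbbccacaacbaacbbbaccabaa'

[35, 34, 19, 23, 32, 17, 20, 1, 24, 29, 4, 33, 22, 0, 28, 3, 27, 26, 9, 10, 13, 7, 11, 14, 18, 31, 16, 21, 2, 25, 8, 12, 6, 30, 15, 5]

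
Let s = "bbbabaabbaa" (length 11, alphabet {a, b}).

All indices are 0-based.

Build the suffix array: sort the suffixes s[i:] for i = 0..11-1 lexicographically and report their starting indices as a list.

[10, 9, 5, 3, 6, 8, 4, 2, 7, 1, 0]

rank→(start, suffix):
  0 → (10, 'a')
  1 → (9, 'aa')
  2 → (5, 'aabbaa')
  3 → (3, 'abaabbaa')
  4 → (6, 'abbaa')
  5 → (8, 'baa')
  6 → (4, 'baabbaa')
  7 → (2, 'babaabbaa')
  8 → (7, 'bbaa')
  9 → (1, 'bbabaabbaa')
  10 → (0, 'bbbabaabbaa')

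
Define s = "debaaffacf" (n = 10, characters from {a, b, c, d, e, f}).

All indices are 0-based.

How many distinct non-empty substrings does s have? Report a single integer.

51

rank→(start, suffix):
  0 → (3, 'aaffacf')
  1 → (7, 'acf')
  2 → (4, 'affacf')
  3 → (2, 'baaffacf')
  4 → (8, 'cf')
  5 → (0, 'debaaffacf')
  6 → (1, 'ebaaffacf')
  7 → (9, 'f')
  8 → (6, 'facf')
  9 → (5, 'ffacf')

SA = [3, 7, 4, 2, 8, 0, 1, 9, 6, 5]
i: (SA[i-1],SA[i]) lcp shared
  1: (3,7) 1 'a'
  2: (7,4) 1 'a'
  3: (4,2) 0 ''
  4: (2,8) 0 ''
  5: (8,0) 0 ''
  6: (0,1) 0 ''
  7: (1,9) 0 ''
  8: (9,6) 1 'f'
  9: (6,5) 1 'f'

n(n+1)/2 = 10·11/2 = 55
Σ LCP = 0 + 1 + 1 + 0 + 0 + 0 + 0 + 0 + 1 + 1 = 4
distinct = 55 − 4 = 51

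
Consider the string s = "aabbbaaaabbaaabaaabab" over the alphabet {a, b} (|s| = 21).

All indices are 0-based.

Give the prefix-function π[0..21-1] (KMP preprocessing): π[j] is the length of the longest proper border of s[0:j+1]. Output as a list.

π[0] = 0
j=1 s[j]='a': π[1]=1 (border 'a')
j=2 s[j]='b': k: 1→0; π[2]=0 (border '')
j=3 s[j]='b': π[3]=0 (border '')
j=4 s[j]='b': π[4]=0 (border '')
j=5 s[j]='a': π[5]=1 (border 'a')
j=6 s[j]='a': π[6]=2 (border 'aa')
j=7 s[j]='a': k: 2→1; π[7]=2 (border 'aa')
j=8 s[j]='a': k: 2→1; π[8]=2 (border 'aa')
j=9 s[j]='b': π[9]=3 (border 'aab')
j=10 s[j]='b': π[10]=4 (border 'aabb')
j=11 s[j]='a': k: 4→0; π[11]=1 (border 'a')
j=12 s[j]='a': π[12]=2 (border 'aa')
j=13 s[j]='a': k: 2→1; π[13]=2 (border 'aa')
j=14 s[j]='b': π[14]=3 (border 'aab')
j=15 s[j]='a': k: 3→0; π[15]=1 (border 'a')
j=16 s[j]='a': π[16]=2 (border 'aa')
j=17 s[j]='a': k: 2→1; π[17]=2 (border 'aa')
j=18 s[j]='b': π[18]=3 (border 'aab')
j=19 s[j]='a': k: 3→0; π[19]=1 (border 'a')
j=20 s[j]='b': k: 1→0; π[20]=0 (border '')

[0, 1, 0, 0, 0, 1, 2, 2, 2, 3, 4, 1, 2, 2, 3, 1, 2, 2, 3, 1, 0]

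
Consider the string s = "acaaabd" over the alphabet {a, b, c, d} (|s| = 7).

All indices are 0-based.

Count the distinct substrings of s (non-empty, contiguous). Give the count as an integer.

rank→(start, suffix):
  0 → (2, 'aaabd')
  1 → (3, 'aabd')
  2 → (4, 'abd')
  3 → (0, 'acaaabd')
  4 → (5, 'bd')
  5 → (1, 'caaabd')
  6 → (6, 'd')

SA = [2, 3, 4, 0, 5, 1, 6]
[i] adj suffixes → lcp
  [1] 2/3 → 2 ('aa')
  [2] 3/4 → 1 ('a')
  [3] 4/0 → 1 ('a')
  [4] 0/5 → 0 ('')
  [5] 5/1 → 0 ('')
  [6] 1/6 → 0 ('')

n(n+1)/2 = 7·8/2 = 28
Σ LCP = 0 + 2 + 1 + 1 + 0 + 0 + 0 = 4
distinct = 28 − 4 = 24

24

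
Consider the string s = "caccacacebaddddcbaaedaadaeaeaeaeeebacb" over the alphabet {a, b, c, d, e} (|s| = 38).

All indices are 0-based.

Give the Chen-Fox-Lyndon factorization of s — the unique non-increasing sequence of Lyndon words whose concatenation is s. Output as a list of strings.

["c", "acc", "acacebaddddcb", "aaed", "aadaeaeaeaeeebacb"]

emit factor 1: 'c' (i=0, period=1)
emit factor 2: 'acc' (i=1, period=3)
emit factor 3: 'acacebaddddcb' (i=4, period=13)
emit factor 4: 'aaed' (i=17, period=4)
emit factor 5: 'aadaeaeaeaeeebacb' (i=21, period=17)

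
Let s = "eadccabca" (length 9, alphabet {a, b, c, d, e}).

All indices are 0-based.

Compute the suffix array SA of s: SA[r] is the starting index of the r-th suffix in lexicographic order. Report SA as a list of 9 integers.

rank→(start, suffix):
  0 → (8, 'a')
  1 → (5, 'abca')
  2 → (1, 'adccabca')
  3 → (6, 'bca')
  4 → (7, 'ca')
  5 → (4, 'cabca')
  6 → (3, 'ccabca')
  7 → (2, 'dccabca')
  8 → (0, 'eadccabca')

[8, 5, 1, 6, 7, 4, 3, 2, 0]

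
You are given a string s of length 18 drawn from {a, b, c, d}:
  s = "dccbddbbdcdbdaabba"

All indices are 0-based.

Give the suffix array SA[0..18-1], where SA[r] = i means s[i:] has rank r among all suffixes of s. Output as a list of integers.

[17, 13, 14, 16, 15, 6, 11, 7, 3, 2, 1, 9, 12, 5, 10, 0, 8, 4]

rank | idx | suffix
   0 |  17 | a
   1 |  13 | aabba
   2 |  14 | abba
   3 |  16 | ba
   4 |  15 | bba
   5 |   6 | bbdcdbdaabba
   6 |  11 | bdaabba
   7 |   7 | bdcdbdaabba
   8 |   3 | bddbbdcdbdaabba
   9 |   2 | cbddbbdcdbdaabba
  10 |   1 | ccbddbbdcdbdaabba
  11 |   9 | cdbdaabba
  12 |  12 | daabba
  13 |   5 | dbbdcdbdaabba
  14 |  10 | dbdaabba
  15 |   0 | dccbddbbdcdbdaabba
  16 |   8 | dcdbdaabba
  17 |   4 | ddbbdcdbdaabba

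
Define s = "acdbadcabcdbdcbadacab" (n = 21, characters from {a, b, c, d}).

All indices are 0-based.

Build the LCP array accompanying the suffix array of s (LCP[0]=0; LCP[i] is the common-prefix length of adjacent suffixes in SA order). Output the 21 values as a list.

rank | idx | suffix
   0 |  19 | ab
   1 |   7 | abcdbdcbadacab
   2 |  17 | acab
   3 |   0 | acdbadcabcdbdcbadacab
   4 |  15 | adacab
   5 |   4 | adcabcdbdcbadacab
   6 |  20 | b
   7 |  14 | badacab
   8 |   3 | badcabcdbdcbadacab
   9 |   8 | bcdbdcbadacab
  10 |  11 | bdcbadacab
  11 |  18 | cab
  12 |   6 | cabcdbdcbadacab
  13 |  13 | cbadacab
  14 |   1 | cdbadcabcdbdcbadacab
  15 |   9 | cdbdcbadacab
  16 |  16 | dacab
  17 |   2 | dbadcabcdbdcbadacab
  18 |  10 | dbdcbadacab
  19 |   5 | dcabcdbdcbadacab
  20 |  12 | dcbadacab

SA = [19, 7, 17, 0, 15, 4, 20, 14, 3, 8, 11, 18, 6, 13, 1, 9, 16, 2, 10, 5, 12]
[i] adj suffixes → lcp
  [1] 19/7 → 2 ('ab')
  [2] 7/17 → 1 ('a')
  [3] 17/0 → 2 ('ac')
  [4] 0/15 → 1 ('a')
  [5] 15/4 → 2 ('ad')
  [6] 4/20 → 0 ('')
  [7] 20/14 → 1 ('b')
  [8] 14/3 → 3 ('bad')
  [9] 3/8 → 1 ('b')
  [10] 8/11 → 1 ('b')
  [11] 11/18 → 0 ('')
  [12] 18/6 → 3 ('cab')
  [13] 6/13 → 1 ('c')
  [14] 13/1 → 1 ('c')
  [15] 1/9 → 3 ('cdb')
  [16] 9/16 → 0 ('')
  [17] 16/2 → 1 ('d')
  [18] 2/10 → 2 ('db')
  [19] 10/5 → 1 ('d')
  [20] 5/12 → 2 ('dc')

[0, 2, 1, 2, 1, 2, 0, 1, 3, 1, 1, 0, 3, 1, 1, 3, 0, 1, 2, 1, 2]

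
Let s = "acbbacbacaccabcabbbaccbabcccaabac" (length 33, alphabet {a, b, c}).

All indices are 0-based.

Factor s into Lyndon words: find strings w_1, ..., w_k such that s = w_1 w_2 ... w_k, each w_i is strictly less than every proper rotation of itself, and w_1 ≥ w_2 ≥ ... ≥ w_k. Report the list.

["acbb", "acb", "acacc", "abc", "abbbaccbabccc", "aabac"]

emit factor 1: 'acbb' (i=0, period=4)
emit factor 2: 'acb' (i=4, period=3)
emit factor 3: 'acacc' (i=7, period=5)
emit factor 4: 'abc' (i=12, period=3)
emit factor 5: 'abbbaccbabccc' (i=15, period=13)
emit factor 6: 'aabac' (i=28, period=5)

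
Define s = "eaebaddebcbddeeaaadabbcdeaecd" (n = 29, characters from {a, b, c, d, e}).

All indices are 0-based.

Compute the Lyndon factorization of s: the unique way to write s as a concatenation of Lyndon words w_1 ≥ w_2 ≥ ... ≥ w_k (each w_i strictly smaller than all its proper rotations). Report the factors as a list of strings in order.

emit factor 1: 'e' (i=0, period=1)
emit factor 2: 'aeb' (i=1, period=3)
emit factor 3: 'addebcbddee' (i=4, period=11)
emit factor 4: 'aaadabbcdeaecd' (i=15, period=14)

["e", "aeb", "addebcbddee", "aaadabbcdeaecd"]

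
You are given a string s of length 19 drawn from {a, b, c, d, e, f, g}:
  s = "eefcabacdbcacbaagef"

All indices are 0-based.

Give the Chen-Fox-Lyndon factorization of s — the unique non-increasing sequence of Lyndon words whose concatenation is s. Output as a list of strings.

["eef", "c", "abacdbcacb", "aagef"]

emit factor 1: 'eef' (i=0, period=3)
emit factor 2: 'c' (i=3, period=1)
emit factor 3: 'abacdbcacb' (i=4, period=10)
emit factor 4: 'aagef' (i=14, period=5)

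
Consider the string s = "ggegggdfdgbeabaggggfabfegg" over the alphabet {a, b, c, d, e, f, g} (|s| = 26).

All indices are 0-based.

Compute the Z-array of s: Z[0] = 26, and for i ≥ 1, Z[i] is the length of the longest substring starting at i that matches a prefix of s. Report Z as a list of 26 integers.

[26, 1, 0, 2, 2, 1, 0, 0, 0, 1, 0, 0, 0, 0, 0, 2, 2, 2, 1, 0, 0, 0, 0, 0, 2, 1]

Z[0]=26
i=1: fresh scan; Z[1]=1 scan→box=[1,2)
i=2: fresh scan; Z[2]=0
i=3: fresh scan; Z[3]=2 scan→box=[3,5)
i=4: min(r-i=1, Z[1]=1)=1; Z[4]=2 scan→box=[4,6)
i=5: min(r-i=1, Z[1]=1)=1; Z[5]=1
i=6: fresh scan; Z[6]=0
i=7: fresh scan; Z[7]=0
i=8: fresh scan; Z[8]=0
i=9: fresh scan; Z[9]=1 scan→box=[9,10)
i=10: fresh scan; Z[10]=0
i=11: fresh scan; Z[11]=0
i=12: fresh scan; Z[12]=0
i=13: fresh scan; Z[13]=0
i=14: fresh scan; Z[14]=0
i=15: fresh scan; Z[15]=2 scan→box=[15,17)
i=16: min(r-i=1, Z[1]=1)=1; Z[16]=2 scan→box=[16,18)
i=17: min(r-i=1, Z[1]=1)=1; Z[17]=2 scan→box=[17,19)
i=18: min(r-i=1, Z[1]=1)=1; Z[18]=1
i=19: fresh scan; Z[19]=0
i=20: fresh scan; Z[20]=0
i=21: fresh scan; Z[21]=0
i=22: fresh scan; Z[22]=0
i=23: fresh scan; Z[23]=0
i=24: fresh scan; Z[24]=2 scan→box=[24,26)
i=25: min(r-i=1, Z[1]=1)=1; Z[25]=1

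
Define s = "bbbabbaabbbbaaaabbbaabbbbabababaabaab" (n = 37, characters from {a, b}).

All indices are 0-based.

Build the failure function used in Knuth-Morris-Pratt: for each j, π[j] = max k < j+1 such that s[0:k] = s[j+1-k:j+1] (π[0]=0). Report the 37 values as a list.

[0, 1, 2, 0, 1, 2, 0, 0, 1, 2, 3, 3, 4, 0, 0, 0, 1, 2, 3, 4, 0, 1, 2, 3, 3, 4, 5, 0, 1, 0, 1, 0, 0, 1, 0, 0, 1]

π[0] = 0
j=1 s[j]='b': π[1]=1 (border 'b')
j=2 s[j]='b': π[2]=2 (border 'bb')
j=3 s[j]='a': k: 2→1→0; π[3]=0 (border '')
j=4 s[j]='b': π[4]=1 (border 'b')
j=5 s[j]='b': π[5]=2 (border 'bb')
j=6 s[j]='a': k: 2→1→0; π[6]=0 (border '')
j=7 s[j]='a': π[7]=0 (border '')
j=8 s[j]='b': π[8]=1 (border 'b')
j=9 s[j]='b': π[9]=2 (border 'bb')
j=10 s[j]='b': π[10]=3 (border 'bbb')
j=11 s[j]='b': k: 3→2; π[11]=3 (border 'bbb')
j=12 s[j]='a': π[12]=4 (border 'bbba')
j=13 s[j]='a': k: 4→0; π[13]=0 (border '')
j=14 s[j]='a': π[14]=0 (border '')
j=15 s[j]='a': π[15]=0 (border '')
j=16 s[j]='b': π[16]=1 (border 'b')
j=17 s[j]='b': π[17]=2 (border 'bb')
j=18 s[j]='b': π[18]=3 (border 'bbb')
j=19 s[j]='a': π[19]=4 (border 'bbba')
j=20 s[j]='a': k: 4→0; π[20]=0 (border '')
j=21 s[j]='b': π[21]=1 (border 'b')
j=22 s[j]='b': π[22]=2 (border 'bb')
j=23 s[j]='b': π[23]=3 (border 'bbb')
j=24 s[j]='b': k: 3→2; π[24]=3 (border 'bbb')
j=25 s[j]='a': π[25]=4 (border 'bbba')
j=26 s[j]='b': π[26]=5 (border 'bbbab')
j=27 s[j]='a': k: 5→1→0; π[27]=0 (border '')
j=28 s[j]='b': π[28]=1 (border 'b')
j=29 s[j]='a': k: 1→0; π[29]=0 (border '')
j=30 s[j]='b': π[30]=1 (border 'b')
j=31 s[j]='a': k: 1→0; π[31]=0 (border '')
j=32 s[j]='a': π[32]=0 (border '')
j=33 s[j]='b': π[33]=1 (border 'b')
j=34 s[j]='a': k: 1→0; π[34]=0 (border '')
j=35 s[j]='a': π[35]=0 (border '')
j=36 s[j]='b': π[36]=1 (border 'b')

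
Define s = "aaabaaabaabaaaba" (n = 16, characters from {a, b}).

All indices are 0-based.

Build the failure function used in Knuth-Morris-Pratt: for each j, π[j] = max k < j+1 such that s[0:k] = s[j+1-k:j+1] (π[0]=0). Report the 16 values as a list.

π[0] = 0
j=1 s[j]='a': π[1]=1 (border 'a')
j=2 s[j]='a': π[2]=2 (border 'aa')
j=3 s[j]='b': k: 2→1→0; π[3]=0 (border '')
j=4 s[j]='a': π[4]=1 (border 'a')
j=5 s[j]='a': π[5]=2 (border 'aa')
j=6 s[j]='a': π[6]=3 (border 'aaa')
j=7 s[j]='b': π[7]=4 (border 'aaab')
j=8 s[j]='a': π[8]=5 (border 'aaaba')
j=9 s[j]='a': π[9]=6 (border 'aaabaa')
j=10 s[j]='b': k: 6→2→1→0; π[10]=0 (border '')
j=11 s[j]='a': π[11]=1 (border 'a')
j=12 s[j]='a': π[12]=2 (border 'aa')
j=13 s[j]='a': π[13]=3 (border 'aaa')
j=14 s[j]='b': π[14]=4 (border 'aaab')
j=15 s[j]='a': π[15]=5 (border 'aaaba')

[0, 1, 2, 0, 1, 2, 3, 4, 5, 6, 0, 1, 2, 3, 4, 5]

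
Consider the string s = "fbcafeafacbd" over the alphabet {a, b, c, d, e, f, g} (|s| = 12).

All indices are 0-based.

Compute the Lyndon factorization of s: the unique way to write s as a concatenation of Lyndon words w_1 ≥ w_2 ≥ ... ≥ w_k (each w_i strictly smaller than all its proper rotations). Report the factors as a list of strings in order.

emit factor 1: 'f' (i=0, period=1)
emit factor 2: 'bc' (i=1, period=2)
emit factor 3: 'afe' (i=3, period=3)
emit factor 4: 'af' (i=6, period=2)
emit factor 5: 'acbd' (i=8, period=4)

["f", "bc", "afe", "af", "acbd"]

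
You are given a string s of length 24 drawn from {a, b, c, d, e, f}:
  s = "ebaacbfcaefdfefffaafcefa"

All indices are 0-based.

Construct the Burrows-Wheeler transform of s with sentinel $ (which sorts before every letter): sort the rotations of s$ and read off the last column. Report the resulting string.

rank  rotation                   last
    0  $ebaacbfcaefdfefffaafcefa  a
    1  a$ebaacbfcaefdfefffaafcef  f
    2  aacbfcaefdfefffaafcefa$eb  b
    3  aafcefa$ebaacbfcaefdfefff  f
    4  acbfcaefdfefffaafcefa$eba  a
    5  aefdfefffaafcefa$ebaacbfc  c
    6  afcefa$ebaacbfcaefdfefffa  a
    7  baacbfcaefdfefffaafcefa$e  e
    8  bfcaefdfefffaafcefa$ebaac  c
    9  caefdfefffaafcefa$ebaacbf  f
   10  cbfcaefdfefffaafcefa$ebaa  a
   11  cefa$ebaacbfcaefdfefffaaf  f
   12  dfefffaafcefa$ebaacbfcaef  f
   13  ebaacbfcaefdfefffaafcefa$  $
   14  efa$ebaacbfcaefdfefffaafc  c
   15  efdfefffaafcefa$ebaacbfca  a
   16  efffaafcefa$ebaacbfcaefdf  f
   17  fa$ebaacbfcaefdfefffaafce  e
   18  faafcefa$ebaacbfcaefdfeff  f
   19  fcaefdfefffaafcefa$ebaacb  b
   20  fcefa$ebaacbfcaefdfefffaa  a
   21  fdfefffaafcefa$ebaacbfcae  e
   22  fefffaafcefa$ebaacbfcaefd  d
   23  ffaafcefa$ebaacbfcaefdfef  f
   24  fffaafcefa$ebaacbfcaefdfe  e

afbfacaecfaff$cafefbaedfe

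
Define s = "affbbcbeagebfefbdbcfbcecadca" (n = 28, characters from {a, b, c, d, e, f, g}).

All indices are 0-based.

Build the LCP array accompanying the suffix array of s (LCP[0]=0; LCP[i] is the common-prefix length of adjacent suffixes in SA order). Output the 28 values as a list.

sorted suffixes:
  #0 SA[0]=27  'a'
  #1 SA[1]=24  'adca'
  #2 SA[2]=0  'affbbcbeagebfefbdbcfbcecadca'
  #3 SA[3]=8  'agebfefbdbcfbcecadca'
  #4 SA[4]=3  'bbcbeagebfefbdbcfbcecadca'
  #5 SA[5]=4  'bcbeagebfefbdbcfbcecadca'
  #6 SA[6]=20  'bcecadca'
  #7 SA[7]=17  'bcfbcecadca'
  #8 SA[8]=15  'bdbcfbcecadca'
  #9 SA[9]=6  'beagebfefbdbcfbcecadca'
  #10 SA[10]=11  'bfefbdbcfbcecadca'
  #11 SA[11]=26  'ca'
  #12 SA[12]=23  'cadca'
  #13 SA[13]=5  'cbeagebfefbdbcfbcecadca'
  #14 SA[14]=21  'cecadca'
  #15 SA[15]=18  'cfbcecadca'
  #16 SA[16]=16  'dbcfbcecadca'
  #17 SA[17]=25  'dca'
  #18 SA[18]=7  'eagebfefbdbcfbcecadca'
  #19 SA[19]=10  'ebfefbdbcfbcecadca'
  #20 SA[20]=22  'ecadca'
  #21 SA[21]=13  'efbdbcfbcecadca'
  #22 SA[22]=2  'fbbcbeagebfefbdbcfbcecadca'
  #23 SA[23]=19  'fbcecadca'
  #24 SA[24]=14  'fbdbcfbcecadca'
  #25 SA[25]=12  'fefbdbcfbcecadca'
  #26 SA[26]=1  'ffbbcbeagebfefbdbcfbcecadca'
  #27 SA[27]=9  'gebfefbdbcfbcecadca'

SA = [27, 24, 0, 8, 3, 4, 20, 17, 15, 6, 11, 26, 23, 5, 21, 18, 16, 25, 7, 10, 22, 13, 2, 19, 14, 12, 1, 9]
i: (SA[i-1],SA[i]) lcp shared
  1: (27,24) 1 'a'
  2: (24,0) 1 'a'
  3: (0,8) 1 'a'
  4: (8,3) 0 ''
  5: (3,4) 1 'b'
  6: (4,20) 2 'bc'
  7: (20,17) 2 'bc'
  8: (17,15) 1 'b'
  9: (15,6) 1 'b'
  10: (6,11) 1 'b'
  11: (11,26) 0 ''
  12: (26,23) 2 'ca'
  13: (23,5) 1 'c'
  14: (5,21) 1 'c'
  15: (21,18) 1 'c'
  16: (18,16) 0 ''
  17: (16,25) 1 'd'
  18: (25,7) 0 ''
  19: (7,10) 1 'e'
  20: (10,22) 1 'e'
  21: (22,13) 1 'e'
  22: (13,2) 0 ''
  23: (2,19) 2 'fb'
  24: (19,14) 2 'fb'
  25: (14,12) 1 'f'
  26: (12,1) 1 'f'
  27: (1,9) 0 ''

[0, 1, 1, 1, 0, 1, 2, 2, 1, 1, 1, 0, 2, 1, 1, 1, 0, 1, 0, 1, 1, 1, 0, 2, 2, 1, 1, 0]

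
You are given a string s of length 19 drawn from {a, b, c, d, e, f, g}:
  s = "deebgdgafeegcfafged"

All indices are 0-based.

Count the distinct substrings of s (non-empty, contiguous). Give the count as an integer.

rank | idx | suffix
   0 |   7 | afeegcfafged
   1 |  14 | afged
   2 |   3 | bgdgafeegcfafged
   3 |  12 | cfafged
   4 |  18 | d
   5 |   0 | deebgdgafeegcfafged
   6 |   5 | dgafeegcfafged
   7 |   2 | ebgdgafeegcfafged
   8 |  17 | ed
   9 |   1 | eebgdgafeegcfafged
  10 |   9 | eegcfafged
  11 |  10 | egcfafged
  12 |  13 | fafged
  13 |   8 | feegcfafged
  14 |  15 | fged
  15 |   6 | gafeegcfafged
  16 |  11 | gcfafged
  17 |   4 | gdgafeegcfafged
  18 |  16 | ged

SA = [7, 14, 3, 12, 18, 0, 5, 2, 17, 1, 9, 10, 13, 8, 15, 6, 11, 4, 16]
[i] adj suffixes → lcp
  [1] 7/14 → 2 ('af')
  [2] 14/3 → 0 ('')
  [3] 3/12 → 0 ('')
  [4] 12/18 → 0 ('')
  [5] 18/0 → 1 ('d')
  [6] 0/5 → 1 ('d')
  [7] 5/2 → 0 ('')
  [8] 2/17 → 1 ('e')
  [9] 17/1 → 1 ('e')
  [10] 1/9 → 2 ('ee')
  [11] 9/10 → 1 ('e')
  [12] 10/13 → 0 ('')
  [13] 13/8 → 1 ('f')
  [14] 8/15 → 1 ('f')
  [15] 15/6 → 0 ('')
  [16] 6/11 → 1 ('g')
  [17] 11/4 → 1 ('g')
  [18] 4/16 → 1 ('g')

n(n+1)/2 = 19·20/2 = 190
Σ LCP = 0 + 2 + 0 + 0 + 0 + 1 + 1 + 0 + 1 + 1 + 2 + 1 + 0 + 1 + 1 + 0 + 1 + 1 + 1 = 14
distinct = 190 − 14 = 176

176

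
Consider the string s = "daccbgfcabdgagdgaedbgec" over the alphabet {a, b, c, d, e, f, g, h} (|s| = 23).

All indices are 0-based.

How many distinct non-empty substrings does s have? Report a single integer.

sorted suffixes:
  #0 SA[0]=8  'abdgagdgaedbgec'
  #1 SA[1]=1  'accbgfcabdgagdgaedbgec'
  #2 SA[2]=16  'aedbgec'
  #3 SA[3]=12  'agdgaedbgec'
  #4 SA[4]=9  'bdgagdgaedbgec'
  #5 SA[5]=19  'bgec'
  #6 SA[6]=4  'bgfcabdgagdgaedbgec'
  #7 SA[7]=22  'c'
  #8 SA[8]=7  'cabdgagdgaedbgec'
  #9 SA[9]=3  'cbgfcabdgagdgaedbgec'
  #10 SA[10]=2  'ccbgfcabdgagdgaedbgec'
  #11 SA[11]=0  'daccbgfcabdgagdgaedbgec'
  #12 SA[12]=18  'dbgec'
  #13 SA[13]=14  'dgaedbgec'
  #14 SA[14]=10  'dgagdgaedbgec'
  #15 SA[15]=21  'ec'
  #16 SA[16]=17  'edbgec'
  #17 SA[17]=6  'fcabdgagdgaedbgec'
  #18 SA[18]=15  'gaedbgec'
  #19 SA[19]=11  'gagdgaedbgec'
  #20 SA[20]=13  'gdgaedbgec'
  #21 SA[21]=20  'gec'
  #22 SA[22]=5  'gfcabdgagdgaedbgec'

SA = [8, 1, 16, 12, 9, 19, 4, 22, 7, 3, 2, 0, 18, 14, 10, 21, 17, 6, 15, 11, 13, 20, 5]
i: (SA[i-1],SA[i]) lcp shared
  1: (8,1) 1 'a'
  2: (1,16) 1 'a'
  3: (16,12) 1 'a'
  4: (12,9) 0 ''
  5: (9,19) 1 'b'
  6: (19,4) 2 'bg'
  7: (4,22) 0 ''
  8: (22,7) 1 'c'
  9: (7,3) 1 'c'
  10: (3,2) 1 'c'
  11: (2,0) 0 ''
  12: (0,18) 1 'd'
  13: (18,14) 1 'd'
  14: (14,10) 3 'dga'
  15: (10,21) 0 ''
  16: (21,17) 1 'e'
  17: (17,6) 0 ''
  18: (6,15) 0 ''
  19: (15,11) 2 'ga'
  20: (11,13) 1 'g'
  21: (13,20) 1 'g'
  22: (20,5) 1 'g'

n(n+1)/2 = 23·24/2 = 276
Σ LCP = 0 + 1 + 1 + 1 + 0 + 1 + 2 + 0 + 1 + 1 + 1 + 0 + 1 + 1 + 3 + 0 + 1 + 0 + 0 + 2 + 1 + 1 + 1 = 20
distinct = 276 − 20 = 256

256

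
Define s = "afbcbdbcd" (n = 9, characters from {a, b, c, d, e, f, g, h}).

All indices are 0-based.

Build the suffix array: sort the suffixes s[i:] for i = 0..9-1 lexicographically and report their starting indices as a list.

rank→(start, suffix):
  0 → (0, 'afbcbdbcd')
  1 → (2, 'bcbdbcd')
  2 → (6, 'bcd')
  3 → (4, 'bdbcd')
  4 → (3, 'cbdbcd')
  5 → (7, 'cd')
  6 → (8, 'd')
  7 → (5, 'dbcd')
  8 → (1, 'fbcbdbcd')

[0, 2, 6, 4, 3, 7, 8, 5, 1]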